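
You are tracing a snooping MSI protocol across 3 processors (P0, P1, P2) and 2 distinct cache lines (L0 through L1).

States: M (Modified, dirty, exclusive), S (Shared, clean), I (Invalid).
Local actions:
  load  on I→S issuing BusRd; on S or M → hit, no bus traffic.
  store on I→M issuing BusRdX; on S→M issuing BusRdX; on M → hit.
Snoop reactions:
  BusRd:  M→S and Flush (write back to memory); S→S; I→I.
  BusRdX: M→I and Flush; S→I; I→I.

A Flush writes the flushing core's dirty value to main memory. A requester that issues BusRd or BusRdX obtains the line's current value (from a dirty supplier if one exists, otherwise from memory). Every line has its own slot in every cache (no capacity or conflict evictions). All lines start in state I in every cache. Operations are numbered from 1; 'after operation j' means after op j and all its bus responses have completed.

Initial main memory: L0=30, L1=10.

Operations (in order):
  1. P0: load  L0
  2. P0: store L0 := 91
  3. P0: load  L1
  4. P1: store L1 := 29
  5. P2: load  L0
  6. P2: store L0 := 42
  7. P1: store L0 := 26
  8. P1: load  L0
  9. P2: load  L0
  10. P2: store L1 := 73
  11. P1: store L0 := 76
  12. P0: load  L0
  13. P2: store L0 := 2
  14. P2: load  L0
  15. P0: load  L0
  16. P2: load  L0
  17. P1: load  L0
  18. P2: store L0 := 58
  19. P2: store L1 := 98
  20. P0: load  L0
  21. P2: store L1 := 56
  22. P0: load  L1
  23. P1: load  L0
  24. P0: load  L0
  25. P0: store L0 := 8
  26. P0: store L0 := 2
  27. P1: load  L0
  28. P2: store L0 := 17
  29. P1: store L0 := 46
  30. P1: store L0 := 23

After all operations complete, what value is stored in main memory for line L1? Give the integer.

  op1 P0: load  L0 → S/I/I on L0; bus BusRd; mem=30
  op2 P0: store L0 := 91 → M/I/I on L0; bus BusRdX; mem=30
  op3 P0: load  L1 → S/I/I on L1; bus BusRd; mem=10
  op4 P1: store L1 := 29 → I/M/I on L1; bus BusRdX; mem=10
  op5 P2: load  L0 → S/I/S on L0; bus BusRd Flush; mem=91
  op6 P2: store L0 := 42 → I/I/M on L0; bus BusRdX; mem=91
  op7 P1: store L0 := 26 → I/M/I on L0; bus BusRdX Flush; mem=42
  op8 P1: load  L0 → I/M/I on L0; bus (none); mem=42
  op9 P2: load  L0 → I/S/S on L0; bus BusRd Flush; mem=26
  op10 P2: store L1 := 73 → I/I/M on L1; bus BusRdX Flush; mem=29
  op11 P1: store L0 := 76 → I/M/I on L0; bus BusRdX; mem=26
  op12 P0: load  L0 → S/S/I on L0; bus BusRd Flush; mem=76
  op13 P2: store L0 := 2 → I/I/M on L0; bus BusRdX; mem=76
  op14 P2: load  L0 → I/I/M on L0; bus (none); mem=76
  op15 P0: load  L0 → S/I/S on L0; bus BusRd Flush; mem=2
  op16 P2: load  L0 → S/I/S on L0; bus (none); mem=2
  op17 P1: load  L0 → S/S/S on L0; bus BusRd; mem=2
  op18 P2: store L0 := 58 → I/I/M on L0; bus BusRdX; mem=2
  op19 P2: store L1 := 98 → I/I/M on L1; bus (none); mem=29
  op20 P0: load  L0 → S/I/S on L0; bus BusRd Flush; mem=58
  op21 P2: store L1 := 56 → I/I/M on L1; bus (none); mem=29
  op22 P0: load  L1 → S/I/S on L1; bus BusRd Flush; mem=56
  op23 P1: load  L0 → S/S/S on L0; bus BusRd; mem=58
  op24 P0: load  L0 → S/S/S on L0; bus (none); mem=58
  op25 P0: store L0 := 8 → M/I/I on L0; bus BusRdX; mem=58
  op26 P0: store L0 := 2 → M/I/I on L0; bus (none); mem=58
  op27 P1: load  L0 → S/S/I on L0; bus BusRd Flush; mem=2
  op28 P2: store L0 := 17 → I/I/M on L0; bus BusRdX; mem=2
  op29 P1: store L0 := 46 → I/M/I on L0; bus BusRdX Flush; mem=17
  op30 P1: store L0 := 23 → I/M/I on L0; bus (none); mem=17

memory[L1] = 56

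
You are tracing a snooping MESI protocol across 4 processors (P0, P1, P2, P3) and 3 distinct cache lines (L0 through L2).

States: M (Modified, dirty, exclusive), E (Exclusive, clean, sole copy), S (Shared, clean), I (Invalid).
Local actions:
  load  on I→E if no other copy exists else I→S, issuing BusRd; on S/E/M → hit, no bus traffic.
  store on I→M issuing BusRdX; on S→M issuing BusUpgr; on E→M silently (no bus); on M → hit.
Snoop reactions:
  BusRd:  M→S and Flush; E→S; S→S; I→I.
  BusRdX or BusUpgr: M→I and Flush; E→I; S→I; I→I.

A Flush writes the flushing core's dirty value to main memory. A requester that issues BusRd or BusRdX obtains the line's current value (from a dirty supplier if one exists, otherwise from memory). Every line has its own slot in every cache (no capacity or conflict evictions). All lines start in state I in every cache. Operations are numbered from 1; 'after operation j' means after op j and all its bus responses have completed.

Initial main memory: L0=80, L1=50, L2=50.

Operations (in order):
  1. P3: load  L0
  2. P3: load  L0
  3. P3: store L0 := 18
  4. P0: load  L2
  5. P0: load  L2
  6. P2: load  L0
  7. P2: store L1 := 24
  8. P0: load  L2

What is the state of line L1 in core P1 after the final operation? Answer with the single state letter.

[1] P3: load  L0 | P0:I, P1:I, P2:I, P3:E(80) | bus: BusRd
[2] P3: load  L0 | P0:I, P1:I, P2:I, P3:E(80) | bus: none
[3] P3: store L0 := 18 | P0:I, P1:I, P2:I, P3:M(18) | bus: none
[4] P0: load  L2 | P0:E(50), P1:I, P2:I, P3:I | bus: BusRd
[5] P0: load  L2 | P0:E(50), P1:I, P2:I, P3:I | bus: none
[6] P2: load  L0 | P0:I, P1:I, P2:S(18), P3:S(18) | bus: BusRd,Flush
[7] P2: store L1 := 24 | P0:I, P1:I, P2:M(24), P3:I | bus: BusRdX
[8] P0: load  L2 | P0:E(50), P1:I, P2:I, P3:I | bus: none

state = I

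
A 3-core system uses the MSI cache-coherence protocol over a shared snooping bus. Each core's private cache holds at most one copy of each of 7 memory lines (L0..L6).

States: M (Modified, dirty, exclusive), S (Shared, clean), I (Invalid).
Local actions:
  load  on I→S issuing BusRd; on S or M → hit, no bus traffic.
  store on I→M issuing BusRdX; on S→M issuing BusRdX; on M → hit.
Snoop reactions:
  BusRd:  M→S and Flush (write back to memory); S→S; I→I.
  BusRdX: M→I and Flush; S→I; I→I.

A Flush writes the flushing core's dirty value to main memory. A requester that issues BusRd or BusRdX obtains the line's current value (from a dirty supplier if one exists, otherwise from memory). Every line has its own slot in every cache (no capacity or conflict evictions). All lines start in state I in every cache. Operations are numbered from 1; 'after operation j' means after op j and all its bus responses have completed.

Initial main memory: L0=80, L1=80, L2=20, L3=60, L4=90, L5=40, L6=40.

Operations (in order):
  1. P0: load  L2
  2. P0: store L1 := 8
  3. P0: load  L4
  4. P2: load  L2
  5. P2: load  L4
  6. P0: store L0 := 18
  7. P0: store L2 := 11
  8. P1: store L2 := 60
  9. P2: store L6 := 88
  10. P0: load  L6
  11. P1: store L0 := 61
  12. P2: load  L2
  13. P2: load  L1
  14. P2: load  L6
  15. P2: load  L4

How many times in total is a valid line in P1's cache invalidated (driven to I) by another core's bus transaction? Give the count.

  op1 P0: load  L2 → S/I/I on L2; bus BusRd; mem=20
  op2 P0: store L1 := 8 → M/I/I on L1; bus BusRdX; mem=80
  op3 P0: load  L4 → S/I/I on L4; bus BusRd; mem=90
  op4 P2: load  L2 → S/I/S on L2; bus BusRd; mem=20
  op5 P2: load  L4 → S/I/S on L4; bus BusRd; mem=90
  op6 P0: store L0 := 18 → M/I/I on L0; bus BusRdX; mem=80
  op7 P0: store L2 := 11 → M/I/I on L2; bus BusRdX; mem=20
  op8 P1: store L2 := 60 → I/M/I on L2; bus BusRdX Flush; mem=11
  op9 P2: store L6 := 88 → I/I/M on L6; bus BusRdX; mem=40
  op10 P0: load  L6 → S/I/S on L6; bus BusRd Flush; mem=88
  op11 P1: store L0 := 61 → I/M/I on L0; bus BusRdX Flush; mem=18
  op12 P2: load  L2 → I/S/S on L2; bus BusRd Flush; mem=60
  op13 P2: load  L1 → S/I/S on L1; bus BusRd Flush; mem=8
  op14 P2: load  L6 → S/I/S on L6; bus (none); mem=88
  op15 P2: load  L4 → S/I/S on L4; bus (none); mem=90

invalidations = 0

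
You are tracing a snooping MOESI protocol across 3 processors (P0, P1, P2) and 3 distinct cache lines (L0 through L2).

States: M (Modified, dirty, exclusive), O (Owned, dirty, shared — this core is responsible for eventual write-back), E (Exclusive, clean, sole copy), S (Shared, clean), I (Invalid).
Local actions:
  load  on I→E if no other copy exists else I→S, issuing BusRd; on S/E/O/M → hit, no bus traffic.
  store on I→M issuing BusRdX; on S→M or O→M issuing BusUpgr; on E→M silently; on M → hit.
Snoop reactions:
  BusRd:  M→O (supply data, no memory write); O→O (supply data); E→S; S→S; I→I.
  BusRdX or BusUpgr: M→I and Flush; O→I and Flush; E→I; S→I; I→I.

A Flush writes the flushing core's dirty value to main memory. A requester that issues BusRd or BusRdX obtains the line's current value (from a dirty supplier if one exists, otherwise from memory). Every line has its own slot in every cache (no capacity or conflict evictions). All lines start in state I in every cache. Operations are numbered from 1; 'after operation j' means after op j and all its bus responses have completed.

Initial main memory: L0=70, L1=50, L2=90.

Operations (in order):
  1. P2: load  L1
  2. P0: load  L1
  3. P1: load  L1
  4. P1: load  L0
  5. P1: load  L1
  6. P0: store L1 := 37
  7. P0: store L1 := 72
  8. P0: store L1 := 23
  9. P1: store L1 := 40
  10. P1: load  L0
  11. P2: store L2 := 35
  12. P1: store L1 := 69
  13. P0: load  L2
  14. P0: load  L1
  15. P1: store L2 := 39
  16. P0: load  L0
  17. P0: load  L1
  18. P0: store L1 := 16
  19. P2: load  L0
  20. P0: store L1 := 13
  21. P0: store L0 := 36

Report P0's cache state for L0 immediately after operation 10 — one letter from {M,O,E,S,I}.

step 1: P2: load  L1  ⟶  IIE  (L1)  txn=BusRd  M[L1]=50
step 2: P0: load  L1  ⟶  SIS  (L1)  txn=BusRd  M[L1]=50
step 3: P1: load  L1  ⟶  SSS  (L1)  txn=BusRd  M[L1]=50
step 4: P1: load  L0  ⟶  IEI  (L0)  txn=BusRd  M[L0]=70
step 5: P1: load  L1  ⟶  SSS  (L1)  txn=∅  M[L1]=50
step 6: P0: store L1 := 37  ⟶  MII  (L1)  txn=BusUpgr  M[L1]=50
step 7: P0: store L1 := 72  ⟶  MII  (L1)  txn=∅  M[L1]=50
step 8: P0: store L1 := 23  ⟶  MII  (L1)  txn=∅  M[L1]=50
step 9: P1: store L1 := 40  ⟶  IMI  (L1)  txn=BusRdX+Flush  M[L1]=23
step 10: P1: load  L0  ⟶  IEI  (L0)  txn=∅  M[L0]=70
step 11: P2: store L2 := 35  ⟶  IIM  (L2)  txn=BusRdX  M[L2]=90
step 12: P1: store L1 := 69  ⟶  IMI  (L1)  txn=∅  M[L1]=23
step 13: P0: load  L2  ⟶  SIO  (L2)  txn=BusRd  M[L2]=90
step 14: P0: load  L1  ⟶  SOI  (L1)  txn=BusRd  M[L1]=23
step 15: P1: store L2 := 39  ⟶  IMI  (L2)  txn=BusRdX+Flush  M[L2]=35
step 16: P0: load  L0  ⟶  SSI  (L0)  txn=BusRd  M[L0]=70
step 17: P0: load  L1  ⟶  SOI  (L1)  txn=∅  M[L1]=23
step 18: P0: store L1 := 16  ⟶  MII  (L1)  txn=BusUpgr+Flush  M[L1]=69
step 19: P2: load  L0  ⟶  SSS  (L0)  txn=BusRd  M[L0]=70
step 20: P0: store L1 := 13  ⟶  MII  (L1)  txn=∅  M[L1]=69
step 21: P0: store L0 := 36  ⟶  MII  (L0)  txn=BusUpgr  M[L0]=70

state = I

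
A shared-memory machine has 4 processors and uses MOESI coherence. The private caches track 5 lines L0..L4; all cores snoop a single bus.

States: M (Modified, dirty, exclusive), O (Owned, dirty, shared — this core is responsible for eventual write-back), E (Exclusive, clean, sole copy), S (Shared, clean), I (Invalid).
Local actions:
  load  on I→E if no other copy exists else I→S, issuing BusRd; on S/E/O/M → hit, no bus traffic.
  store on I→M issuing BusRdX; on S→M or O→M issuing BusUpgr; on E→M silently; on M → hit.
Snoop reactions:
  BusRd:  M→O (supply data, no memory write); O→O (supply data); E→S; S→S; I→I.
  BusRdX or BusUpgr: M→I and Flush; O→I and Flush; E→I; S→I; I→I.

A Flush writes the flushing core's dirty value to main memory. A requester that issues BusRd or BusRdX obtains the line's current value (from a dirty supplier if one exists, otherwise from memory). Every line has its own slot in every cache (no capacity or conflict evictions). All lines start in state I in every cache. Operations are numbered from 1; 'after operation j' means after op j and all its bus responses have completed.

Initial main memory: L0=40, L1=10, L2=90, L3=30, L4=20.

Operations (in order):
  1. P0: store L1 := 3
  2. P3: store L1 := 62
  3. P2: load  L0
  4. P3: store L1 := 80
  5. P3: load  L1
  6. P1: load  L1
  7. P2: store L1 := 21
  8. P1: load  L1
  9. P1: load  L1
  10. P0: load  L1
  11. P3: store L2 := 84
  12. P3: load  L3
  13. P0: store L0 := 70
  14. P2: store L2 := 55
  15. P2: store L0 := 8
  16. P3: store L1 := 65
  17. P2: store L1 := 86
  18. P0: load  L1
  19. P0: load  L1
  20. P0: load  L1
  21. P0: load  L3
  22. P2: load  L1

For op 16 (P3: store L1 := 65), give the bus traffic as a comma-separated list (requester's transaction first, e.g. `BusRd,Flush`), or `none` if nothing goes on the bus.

bus = BusRdX,Flush

  op1 P0: store L1 := 3 → M/I/I/I on L1; bus BusRdX; mem=10
  op2 P3: store L1 := 62 → I/I/I/M on L1; bus BusRdX Flush; mem=3
  op3 P2: load  L0 → I/I/E/I on L0; bus BusRd; mem=40
  op4 P3: store L1 := 80 → I/I/I/M on L1; bus (none); mem=3
  op5 P3: load  L1 → I/I/I/M on L1; bus (none); mem=3
  op6 P1: load  L1 → I/S/I/O on L1; bus BusRd; mem=3
  op7 P2: store L1 := 21 → I/I/M/I on L1; bus BusRdX Flush; mem=80
  op8 P1: load  L1 → I/S/O/I on L1; bus BusRd; mem=80
  op9 P1: load  L1 → I/S/O/I on L1; bus (none); mem=80
  op10 P0: load  L1 → S/S/O/I on L1; bus BusRd; mem=80
  op11 P3: store L2 := 84 → I/I/I/M on L2; bus BusRdX; mem=90
  op12 P3: load  L3 → I/I/I/E on L3; bus BusRd; mem=30
  op13 P0: store L0 := 70 → M/I/I/I on L0; bus BusRdX; mem=40
  op14 P2: store L2 := 55 → I/I/M/I on L2; bus BusRdX Flush; mem=84
  op15 P2: store L0 := 8 → I/I/M/I on L0; bus BusRdX Flush; mem=70
  op16 P3: store L1 := 65 → I/I/I/M on L1; bus BusRdX Flush; mem=21
  op17 P2: store L1 := 86 → I/I/M/I on L1; bus BusRdX Flush; mem=65
  op18 P0: load  L1 → S/I/O/I on L1; bus BusRd; mem=65
  op19 P0: load  L1 → S/I/O/I on L1; bus (none); mem=65
  op20 P0: load  L1 → S/I/O/I on L1; bus (none); mem=65
  op21 P0: load  L3 → S/I/I/S on L3; bus BusRd; mem=30
  op22 P2: load  L1 → S/I/O/I on L1; bus (none); mem=65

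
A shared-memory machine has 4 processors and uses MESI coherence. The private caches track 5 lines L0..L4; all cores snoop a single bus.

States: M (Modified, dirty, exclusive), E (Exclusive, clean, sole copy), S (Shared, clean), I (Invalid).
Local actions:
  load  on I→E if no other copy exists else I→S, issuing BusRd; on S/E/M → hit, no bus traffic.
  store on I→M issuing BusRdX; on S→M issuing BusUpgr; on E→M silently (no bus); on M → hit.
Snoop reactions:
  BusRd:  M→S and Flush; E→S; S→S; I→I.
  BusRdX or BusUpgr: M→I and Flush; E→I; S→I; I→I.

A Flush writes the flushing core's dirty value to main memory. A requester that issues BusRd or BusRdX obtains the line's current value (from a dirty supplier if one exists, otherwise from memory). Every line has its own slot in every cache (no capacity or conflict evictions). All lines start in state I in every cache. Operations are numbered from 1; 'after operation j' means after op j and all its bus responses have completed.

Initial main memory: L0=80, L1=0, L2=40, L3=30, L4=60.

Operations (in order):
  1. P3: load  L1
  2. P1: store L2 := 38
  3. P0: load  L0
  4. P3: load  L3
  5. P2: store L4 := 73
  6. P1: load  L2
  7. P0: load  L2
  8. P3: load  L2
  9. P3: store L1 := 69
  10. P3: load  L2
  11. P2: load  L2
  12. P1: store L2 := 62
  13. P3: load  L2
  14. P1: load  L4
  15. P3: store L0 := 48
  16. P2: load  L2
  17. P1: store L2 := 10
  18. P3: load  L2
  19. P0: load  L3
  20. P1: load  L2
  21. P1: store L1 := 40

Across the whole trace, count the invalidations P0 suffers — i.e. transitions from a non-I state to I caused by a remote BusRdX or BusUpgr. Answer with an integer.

invalidations = 2

step 1: P3: load  L1  ⟶  IIIE  (L1)  txn=BusRd  M[L1]=0
step 2: P1: store L2 := 38  ⟶  IMII  (L2)  txn=BusRdX  M[L2]=40
step 3: P0: load  L0  ⟶  EIII  (L0)  txn=BusRd  M[L0]=80
step 4: P3: load  L3  ⟶  IIIE  (L3)  txn=BusRd  M[L3]=30
step 5: P2: store L4 := 73  ⟶  IIMI  (L4)  txn=BusRdX  M[L4]=60
step 6: P1: load  L2  ⟶  IMII  (L2)  txn=∅  M[L2]=40
step 7: P0: load  L2  ⟶  SSII  (L2)  txn=BusRd+Flush  M[L2]=38
step 8: P3: load  L2  ⟶  SSIS  (L2)  txn=BusRd  M[L2]=38
step 9: P3: store L1 := 69  ⟶  IIIM  (L1)  txn=∅  M[L1]=0
step 10: P3: load  L2  ⟶  SSIS  (L2)  txn=∅  M[L2]=38
step 11: P2: load  L2  ⟶  SSSS  (L2)  txn=BusRd  M[L2]=38
step 12: P1: store L2 := 62  ⟶  IMII  (L2)  txn=BusUpgr  M[L2]=38
step 13: P3: load  L2  ⟶  ISIS  (L2)  txn=BusRd+Flush  M[L2]=62
step 14: P1: load  L4  ⟶  ISSI  (L4)  txn=BusRd+Flush  M[L4]=73
step 15: P3: store L0 := 48  ⟶  IIIM  (L0)  txn=BusRdX  M[L0]=80
step 16: P2: load  L2  ⟶  ISSS  (L2)  txn=BusRd  M[L2]=62
step 17: P1: store L2 := 10  ⟶  IMII  (L2)  txn=BusUpgr  M[L2]=62
step 18: P3: load  L2  ⟶  ISIS  (L2)  txn=BusRd+Flush  M[L2]=10
step 19: P0: load  L3  ⟶  SIIS  (L3)  txn=BusRd  M[L3]=30
step 20: P1: load  L2  ⟶  ISIS  (L2)  txn=∅  M[L2]=10
step 21: P1: store L1 := 40  ⟶  IMII  (L1)  txn=BusRdX+Flush  M[L1]=69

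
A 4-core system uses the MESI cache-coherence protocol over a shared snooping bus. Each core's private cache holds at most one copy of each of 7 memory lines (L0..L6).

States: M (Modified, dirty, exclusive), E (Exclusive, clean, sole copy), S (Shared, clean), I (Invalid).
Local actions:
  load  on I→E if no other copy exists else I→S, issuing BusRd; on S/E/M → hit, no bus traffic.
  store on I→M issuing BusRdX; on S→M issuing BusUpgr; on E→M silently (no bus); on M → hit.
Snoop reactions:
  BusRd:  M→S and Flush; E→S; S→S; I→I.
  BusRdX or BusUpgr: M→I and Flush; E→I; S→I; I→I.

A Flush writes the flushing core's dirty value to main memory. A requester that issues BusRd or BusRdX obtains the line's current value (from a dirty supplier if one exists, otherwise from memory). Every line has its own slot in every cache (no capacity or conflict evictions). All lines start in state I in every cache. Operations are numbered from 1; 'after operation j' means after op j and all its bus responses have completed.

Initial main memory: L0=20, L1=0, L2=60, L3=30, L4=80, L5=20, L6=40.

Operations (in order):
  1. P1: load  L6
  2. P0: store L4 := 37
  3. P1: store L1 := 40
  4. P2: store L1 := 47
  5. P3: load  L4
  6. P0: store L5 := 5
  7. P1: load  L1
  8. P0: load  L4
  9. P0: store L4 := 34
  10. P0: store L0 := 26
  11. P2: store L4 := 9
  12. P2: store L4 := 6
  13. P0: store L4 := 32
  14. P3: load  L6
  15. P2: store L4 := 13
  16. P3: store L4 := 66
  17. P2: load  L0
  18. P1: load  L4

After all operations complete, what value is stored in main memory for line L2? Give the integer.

[1] P1: load  L6 | P0:I, P1:E(40), P2:I, P3:I | bus: BusRd
[2] P0: store L4 := 37 | P0:M(37), P1:I, P2:I, P3:I | bus: BusRdX
[3] P1: store L1 := 40 | P0:I, P1:M(40), P2:I, P3:I | bus: BusRdX
[4] P2: store L1 := 47 | P0:I, P1:I, P2:M(47), P3:I | bus: BusRdX,Flush
[5] P3: load  L4 | P0:S(37), P1:I, P2:I, P3:S(37) | bus: BusRd,Flush
[6] P0: store L5 := 5 | P0:M(5), P1:I, P2:I, P3:I | bus: BusRdX
[7] P1: load  L1 | P0:I, P1:S(47), P2:S(47), P3:I | bus: BusRd,Flush
[8] P0: load  L4 | P0:S(37), P1:I, P2:I, P3:S(37) | bus: none
[9] P0: store L4 := 34 | P0:M(34), P1:I, P2:I, P3:I | bus: BusUpgr
[10] P0: store L0 := 26 | P0:M(26), P1:I, P2:I, P3:I | bus: BusRdX
[11] P2: store L4 := 9 | P0:I, P1:I, P2:M(9), P3:I | bus: BusRdX,Flush
[12] P2: store L4 := 6 | P0:I, P1:I, P2:M(6), P3:I | bus: none
[13] P0: store L4 := 32 | P0:M(32), P1:I, P2:I, P3:I | bus: BusRdX,Flush
[14] P3: load  L6 | P0:I, P1:S(40), P2:I, P3:S(40) | bus: BusRd
[15] P2: store L4 := 13 | P0:I, P1:I, P2:M(13), P3:I | bus: BusRdX,Flush
[16] P3: store L4 := 66 | P0:I, P1:I, P2:I, P3:M(66) | bus: BusRdX,Flush
[17] P2: load  L0 | P0:S(26), P1:I, P2:S(26), P3:I | bus: BusRd,Flush
[18] P1: load  L4 | P0:I, P1:S(66), P2:I, P3:S(66) | bus: BusRd,Flush

memory[L2] = 60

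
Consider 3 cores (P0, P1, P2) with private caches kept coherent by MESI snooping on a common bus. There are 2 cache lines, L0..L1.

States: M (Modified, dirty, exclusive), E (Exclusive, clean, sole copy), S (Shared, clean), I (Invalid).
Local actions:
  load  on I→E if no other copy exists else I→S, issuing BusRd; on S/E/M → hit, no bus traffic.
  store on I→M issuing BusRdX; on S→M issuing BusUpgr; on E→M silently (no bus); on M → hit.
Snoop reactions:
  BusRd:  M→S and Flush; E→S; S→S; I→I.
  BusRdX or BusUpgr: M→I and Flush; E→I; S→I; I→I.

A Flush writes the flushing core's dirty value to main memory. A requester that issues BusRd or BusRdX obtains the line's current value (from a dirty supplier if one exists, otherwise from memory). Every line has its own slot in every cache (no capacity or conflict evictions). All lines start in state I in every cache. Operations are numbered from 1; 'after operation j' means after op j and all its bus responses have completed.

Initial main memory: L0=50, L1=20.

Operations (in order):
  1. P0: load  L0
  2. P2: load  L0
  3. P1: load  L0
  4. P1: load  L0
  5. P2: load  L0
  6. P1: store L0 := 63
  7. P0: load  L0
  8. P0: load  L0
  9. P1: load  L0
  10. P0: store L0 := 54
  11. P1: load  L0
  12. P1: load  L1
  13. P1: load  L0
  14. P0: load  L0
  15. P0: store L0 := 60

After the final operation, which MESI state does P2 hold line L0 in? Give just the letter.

state = I

  op1 P0: load  L0 → E/I/I on L0; bus BusRd; mem=50
  op2 P2: load  L0 → S/I/S on L0; bus BusRd; mem=50
  op3 P1: load  L0 → S/S/S on L0; bus BusRd; mem=50
  op4 P1: load  L0 → S/S/S on L0; bus (none); mem=50
  op5 P2: load  L0 → S/S/S on L0; bus (none); mem=50
  op6 P1: store L0 := 63 → I/M/I on L0; bus BusUpgr; mem=50
  op7 P0: load  L0 → S/S/I on L0; bus BusRd Flush; mem=63
  op8 P0: load  L0 → S/S/I on L0; bus (none); mem=63
  op9 P1: load  L0 → S/S/I on L0; bus (none); mem=63
  op10 P0: store L0 := 54 → M/I/I on L0; bus BusUpgr; mem=63
  op11 P1: load  L0 → S/S/I on L0; bus BusRd Flush; mem=54
  op12 P1: load  L1 → I/E/I on L1; bus BusRd; mem=20
  op13 P1: load  L0 → S/S/I on L0; bus (none); mem=54
  op14 P0: load  L0 → S/S/I on L0; bus (none); mem=54
  op15 P0: store L0 := 60 → M/I/I on L0; bus BusUpgr; mem=54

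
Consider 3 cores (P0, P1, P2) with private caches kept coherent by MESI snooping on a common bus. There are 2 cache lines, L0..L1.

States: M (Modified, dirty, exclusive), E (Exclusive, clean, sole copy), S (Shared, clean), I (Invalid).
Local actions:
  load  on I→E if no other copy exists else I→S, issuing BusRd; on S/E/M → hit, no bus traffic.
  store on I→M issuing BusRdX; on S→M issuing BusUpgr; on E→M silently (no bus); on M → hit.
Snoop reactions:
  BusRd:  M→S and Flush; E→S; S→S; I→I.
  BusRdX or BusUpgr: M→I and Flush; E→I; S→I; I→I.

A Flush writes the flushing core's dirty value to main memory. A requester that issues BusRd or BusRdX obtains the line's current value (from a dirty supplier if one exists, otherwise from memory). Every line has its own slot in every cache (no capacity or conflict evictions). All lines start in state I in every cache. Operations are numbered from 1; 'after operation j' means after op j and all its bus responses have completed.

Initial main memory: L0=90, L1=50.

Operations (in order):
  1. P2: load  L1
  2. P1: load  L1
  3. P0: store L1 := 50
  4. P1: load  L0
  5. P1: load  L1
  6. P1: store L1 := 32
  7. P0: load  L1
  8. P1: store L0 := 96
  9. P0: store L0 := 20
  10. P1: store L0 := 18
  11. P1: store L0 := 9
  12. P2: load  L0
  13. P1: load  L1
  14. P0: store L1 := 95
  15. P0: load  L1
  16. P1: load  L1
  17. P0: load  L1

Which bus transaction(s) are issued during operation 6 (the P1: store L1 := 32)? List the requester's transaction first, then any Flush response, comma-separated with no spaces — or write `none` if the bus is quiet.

1. P2: load  L1  bus=[BusRd]  L1: P0=I P1=I P2=E  mem[L1]=50
2. P1: load  L1  bus=[BusRd]  L1: P0=I P1=S P2=S  mem[L1]=50
3. P0: store L1 := 50  bus=[BusRdX]  L1: P0=M P1=I P2=I  mem[L1]=50
4. P1: load  L0  bus=[BusRd]  L0: P0=I P1=E P2=I  mem[L0]=90
5. P1: load  L1  bus=[BusRd,Flush]  L1: P0=S P1=S P2=I  mem[L1]=50
6. P1: store L1 := 32  bus=[BusUpgr]  L1: P0=I P1=M P2=I  mem[L1]=50
7. P0: load  L1  bus=[BusRd,Flush]  L1: P0=S P1=S P2=I  mem[L1]=32
8. P1: store L0 := 96  bus=[-]  L0: P0=I P1=M P2=I  mem[L0]=90
9. P0: store L0 := 20  bus=[BusRdX,Flush]  L0: P0=M P1=I P2=I  mem[L0]=96
10. P1: store L0 := 18  bus=[BusRdX,Flush]  L0: P0=I P1=M P2=I  mem[L0]=20
11. P1: store L0 := 9  bus=[-]  L0: P0=I P1=M P2=I  mem[L0]=20
12. P2: load  L0  bus=[BusRd,Flush]  L0: P0=I P1=S P2=S  mem[L0]=9
13. P1: load  L1  bus=[-]  L1: P0=S P1=S P2=I  mem[L1]=32
14. P0: store L1 := 95  bus=[BusUpgr]  L1: P0=M P1=I P2=I  mem[L1]=32
15. P0: load  L1  bus=[-]  L1: P0=M P1=I P2=I  mem[L1]=32
16. P1: load  L1  bus=[BusRd,Flush]  L1: P0=S P1=S P2=I  mem[L1]=95
17. P0: load  L1  bus=[-]  L1: P0=S P1=S P2=I  mem[L1]=95

bus = BusUpgr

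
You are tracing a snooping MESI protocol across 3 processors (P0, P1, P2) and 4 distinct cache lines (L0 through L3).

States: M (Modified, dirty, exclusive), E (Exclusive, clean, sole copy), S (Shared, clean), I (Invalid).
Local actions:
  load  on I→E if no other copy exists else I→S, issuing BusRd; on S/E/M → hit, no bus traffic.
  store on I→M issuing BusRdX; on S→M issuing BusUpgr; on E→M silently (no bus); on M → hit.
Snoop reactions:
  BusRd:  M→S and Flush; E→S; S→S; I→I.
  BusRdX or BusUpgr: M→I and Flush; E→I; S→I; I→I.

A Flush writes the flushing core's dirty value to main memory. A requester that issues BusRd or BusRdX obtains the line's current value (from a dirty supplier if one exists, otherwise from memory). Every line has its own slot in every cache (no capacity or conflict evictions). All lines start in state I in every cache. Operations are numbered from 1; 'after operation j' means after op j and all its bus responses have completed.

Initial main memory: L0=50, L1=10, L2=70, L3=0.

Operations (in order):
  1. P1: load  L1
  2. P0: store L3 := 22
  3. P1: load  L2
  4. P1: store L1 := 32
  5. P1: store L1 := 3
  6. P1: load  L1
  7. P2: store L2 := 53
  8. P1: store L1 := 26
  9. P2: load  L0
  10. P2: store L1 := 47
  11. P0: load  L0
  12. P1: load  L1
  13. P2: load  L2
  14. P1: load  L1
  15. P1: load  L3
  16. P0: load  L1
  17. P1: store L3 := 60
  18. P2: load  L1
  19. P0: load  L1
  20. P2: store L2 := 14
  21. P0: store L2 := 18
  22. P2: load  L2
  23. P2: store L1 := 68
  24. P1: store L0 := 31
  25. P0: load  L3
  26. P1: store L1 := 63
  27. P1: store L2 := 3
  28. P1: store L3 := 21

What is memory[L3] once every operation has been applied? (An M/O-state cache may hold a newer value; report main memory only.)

1. P1: load  L1  bus=[BusRd]  L1: P0=I P1=E P2=I  mem[L1]=10
2. P0: store L3 := 22  bus=[BusRdX]  L3: P0=M P1=I P2=I  mem[L3]=0
3. P1: load  L2  bus=[BusRd]  L2: P0=I P1=E P2=I  mem[L2]=70
4. P1: store L1 := 32  bus=[-]  L1: P0=I P1=M P2=I  mem[L1]=10
5. P1: store L1 := 3  bus=[-]  L1: P0=I P1=M P2=I  mem[L1]=10
6. P1: load  L1  bus=[-]  L1: P0=I P1=M P2=I  mem[L1]=10
7. P2: store L2 := 53  bus=[BusRdX]  L2: P0=I P1=I P2=M  mem[L2]=70
8. P1: store L1 := 26  bus=[-]  L1: P0=I P1=M P2=I  mem[L1]=10
9. P2: load  L0  bus=[BusRd]  L0: P0=I P1=I P2=E  mem[L0]=50
10. P2: store L1 := 47  bus=[BusRdX,Flush]  L1: P0=I P1=I P2=M  mem[L1]=26
11. P0: load  L0  bus=[BusRd]  L0: P0=S P1=I P2=S  mem[L0]=50
12. P1: load  L1  bus=[BusRd,Flush]  L1: P0=I P1=S P2=S  mem[L1]=47
13. P2: load  L2  bus=[-]  L2: P0=I P1=I P2=M  mem[L2]=70
14. P1: load  L1  bus=[-]  L1: P0=I P1=S P2=S  mem[L1]=47
15. P1: load  L3  bus=[BusRd,Flush]  L3: P0=S P1=S P2=I  mem[L3]=22
16. P0: load  L1  bus=[BusRd]  L1: P0=S P1=S P2=S  mem[L1]=47
17. P1: store L3 := 60  bus=[BusUpgr]  L3: P0=I P1=M P2=I  mem[L3]=22
18. P2: load  L1  bus=[-]  L1: P0=S P1=S P2=S  mem[L1]=47
19. P0: load  L1  bus=[-]  L1: P0=S P1=S P2=S  mem[L1]=47
20. P2: store L2 := 14  bus=[-]  L2: P0=I P1=I P2=M  mem[L2]=70
21. P0: store L2 := 18  bus=[BusRdX,Flush]  L2: P0=M P1=I P2=I  mem[L2]=14
22. P2: load  L2  bus=[BusRd,Flush]  L2: P0=S P1=I P2=S  mem[L2]=18
23. P2: store L1 := 68  bus=[BusUpgr]  L1: P0=I P1=I P2=M  mem[L1]=47
24. P1: store L0 := 31  bus=[BusRdX]  L0: P0=I P1=M P2=I  mem[L0]=50
25. P0: load  L3  bus=[BusRd,Flush]  L3: P0=S P1=S P2=I  mem[L3]=60
26. P1: store L1 := 63  bus=[BusRdX,Flush]  L1: P0=I P1=M P2=I  mem[L1]=68
27. P1: store L2 := 3  bus=[BusRdX]  L2: P0=I P1=M P2=I  mem[L2]=18
28. P1: store L3 := 21  bus=[BusUpgr]  L3: P0=I P1=M P2=I  mem[L3]=60

memory[L3] = 60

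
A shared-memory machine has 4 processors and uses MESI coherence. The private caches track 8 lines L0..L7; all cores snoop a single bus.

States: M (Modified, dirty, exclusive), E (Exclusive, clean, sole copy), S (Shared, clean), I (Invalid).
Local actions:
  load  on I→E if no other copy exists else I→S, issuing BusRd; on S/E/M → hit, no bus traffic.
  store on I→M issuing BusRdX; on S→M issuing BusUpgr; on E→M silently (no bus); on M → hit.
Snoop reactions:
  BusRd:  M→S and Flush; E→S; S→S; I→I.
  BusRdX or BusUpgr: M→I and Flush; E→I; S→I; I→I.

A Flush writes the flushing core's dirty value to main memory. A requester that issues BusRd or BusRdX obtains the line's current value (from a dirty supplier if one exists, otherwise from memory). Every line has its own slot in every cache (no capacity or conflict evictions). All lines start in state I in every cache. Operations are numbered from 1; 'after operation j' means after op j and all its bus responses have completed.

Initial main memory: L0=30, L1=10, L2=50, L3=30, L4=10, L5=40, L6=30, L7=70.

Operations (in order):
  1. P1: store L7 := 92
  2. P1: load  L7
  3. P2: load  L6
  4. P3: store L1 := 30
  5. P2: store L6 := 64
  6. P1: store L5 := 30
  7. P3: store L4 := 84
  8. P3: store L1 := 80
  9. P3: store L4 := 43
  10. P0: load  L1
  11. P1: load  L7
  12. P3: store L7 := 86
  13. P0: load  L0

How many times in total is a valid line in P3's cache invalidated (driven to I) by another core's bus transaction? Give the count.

[1] P1: store L7 := 92 | P0:I, P1:M(92), P2:I, P3:I | bus: BusRdX
[2] P1: load  L7 | P0:I, P1:M(92), P2:I, P3:I | bus: none
[3] P2: load  L6 | P0:I, P1:I, P2:E(30), P3:I | bus: BusRd
[4] P3: store L1 := 30 | P0:I, P1:I, P2:I, P3:M(30) | bus: BusRdX
[5] P2: store L6 := 64 | P0:I, P1:I, P2:M(64), P3:I | bus: none
[6] P1: store L5 := 30 | P0:I, P1:M(30), P2:I, P3:I | bus: BusRdX
[7] P3: store L4 := 84 | P0:I, P1:I, P2:I, P3:M(84) | bus: BusRdX
[8] P3: store L1 := 80 | P0:I, P1:I, P2:I, P3:M(80) | bus: none
[9] P3: store L4 := 43 | P0:I, P1:I, P2:I, P3:M(43) | bus: none
[10] P0: load  L1 | P0:S(80), P1:I, P2:I, P3:S(80) | bus: BusRd,Flush
[11] P1: load  L7 | P0:I, P1:M(92), P2:I, P3:I | bus: none
[12] P3: store L7 := 86 | P0:I, P1:I, P2:I, P3:M(86) | bus: BusRdX,Flush
[13] P0: load  L0 | P0:E(30), P1:I, P2:I, P3:I | bus: BusRd

invalidations = 0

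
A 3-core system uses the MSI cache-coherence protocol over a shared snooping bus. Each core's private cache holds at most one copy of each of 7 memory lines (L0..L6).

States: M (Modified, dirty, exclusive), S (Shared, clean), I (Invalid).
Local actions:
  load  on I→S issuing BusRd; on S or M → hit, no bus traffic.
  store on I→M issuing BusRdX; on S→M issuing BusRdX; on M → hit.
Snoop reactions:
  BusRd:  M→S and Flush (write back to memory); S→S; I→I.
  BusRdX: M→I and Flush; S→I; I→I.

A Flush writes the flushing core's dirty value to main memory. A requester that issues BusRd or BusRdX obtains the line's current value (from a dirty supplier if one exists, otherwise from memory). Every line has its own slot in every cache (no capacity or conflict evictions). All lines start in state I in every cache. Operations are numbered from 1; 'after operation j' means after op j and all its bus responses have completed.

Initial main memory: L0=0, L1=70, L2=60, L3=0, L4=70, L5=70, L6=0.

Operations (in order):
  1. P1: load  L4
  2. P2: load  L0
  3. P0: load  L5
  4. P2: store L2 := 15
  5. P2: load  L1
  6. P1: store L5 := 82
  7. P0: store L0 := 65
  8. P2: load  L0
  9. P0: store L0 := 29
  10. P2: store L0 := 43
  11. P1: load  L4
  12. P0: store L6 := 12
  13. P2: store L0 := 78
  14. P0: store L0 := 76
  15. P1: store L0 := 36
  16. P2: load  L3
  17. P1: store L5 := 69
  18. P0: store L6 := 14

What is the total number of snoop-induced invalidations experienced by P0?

invalidations = 3

[1] P1: load  L4 | P0:I, P1:S(70), P2:I | bus: BusRd
[2] P2: load  L0 | P0:I, P1:I, P2:S(0) | bus: BusRd
[3] P0: load  L5 | P0:S(70), P1:I, P2:I | bus: BusRd
[4] P2: store L2 := 15 | P0:I, P1:I, P2:M(15) | bus: BusRdX
[5] P2: load  L1 | P0:I, P1:I, P2:S(70) | bus: BusRd
[6] P1: store L5 := 82 | P0:I, P1:M(82), P2:I | bus: BusRdX
[7] P0: store L0 := 65 | P0:M(65), P1:I, P2:I | bus: BusRdX
[8] P2: load  L0 | P0:S(65), P1:I, P2:S(65) | bus: BusRd,Flush
[9] P0: store L0 := 29 | P0:M(29), P1:I, P2:I | bus: BusRdX
[10] P2: store L0 := 43 | P0:I, P1:I, P2:M(43) | bus: BusRdX,Flush
[11] P1: load  L4 | P0:I, P1:S(70), P2:I | bus: none
[12] P0: store L6 := 12 | P0:M(12), P1:I, P2:I | bus: BusRdX
[13] P2: store L0 := 78 | P0:I, P1:I, P2:M(78) | bus: none
[14] P0: store L0 := 76 | P0:M(76), P1:I, P2:I | bus: BusRdX,Flush
[15] P1: store L0 := 36 | P0:I, P1:M(36), P2:I | bus: BusRdX,Flush
[16] P2: load  L3 | P0:I, P1:I, P2:S(0) | bus: BusRd
[17] P1: store L5 := 69 | P0:I, P1:M(69), P2:I | bus: none
[18] P0: store L6 := 14 | P0:M(14), P1:I, P2:I | bus: none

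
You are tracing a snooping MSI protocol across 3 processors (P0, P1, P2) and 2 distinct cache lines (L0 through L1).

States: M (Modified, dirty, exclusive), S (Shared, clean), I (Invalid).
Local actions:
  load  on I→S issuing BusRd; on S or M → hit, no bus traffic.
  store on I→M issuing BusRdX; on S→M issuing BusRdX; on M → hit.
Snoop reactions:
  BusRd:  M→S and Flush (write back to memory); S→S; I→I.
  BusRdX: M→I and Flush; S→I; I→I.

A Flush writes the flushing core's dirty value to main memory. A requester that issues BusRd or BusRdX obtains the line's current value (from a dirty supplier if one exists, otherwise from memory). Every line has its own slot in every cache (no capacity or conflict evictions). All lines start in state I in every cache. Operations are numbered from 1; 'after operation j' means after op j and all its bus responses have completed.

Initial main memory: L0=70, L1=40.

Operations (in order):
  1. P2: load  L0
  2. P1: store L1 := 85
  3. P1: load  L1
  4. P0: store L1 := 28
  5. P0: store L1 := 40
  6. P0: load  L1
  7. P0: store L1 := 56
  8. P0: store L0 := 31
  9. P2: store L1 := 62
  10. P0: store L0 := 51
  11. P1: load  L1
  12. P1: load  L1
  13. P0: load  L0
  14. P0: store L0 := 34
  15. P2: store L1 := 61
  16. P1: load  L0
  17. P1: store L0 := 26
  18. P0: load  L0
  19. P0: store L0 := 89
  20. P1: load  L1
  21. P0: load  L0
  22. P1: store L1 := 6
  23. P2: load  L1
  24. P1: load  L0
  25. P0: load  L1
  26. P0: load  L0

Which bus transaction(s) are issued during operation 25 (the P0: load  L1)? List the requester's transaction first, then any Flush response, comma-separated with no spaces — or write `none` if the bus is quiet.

bus = BusRd

[1] P2: load  L0 | P0:I, P1:I, P2:S(70) | bus: BusRd
[2] P1: store L1 := 85 | P0:I, P1:M(85), P2:I | bus: BusRdX
[3] P1: load  L1 | P0:I, P1:M(85), P2:I | bus: none
[4] P0: store L1 := 28 | P0:M(28), P1:I, P2:I | bus: BusRdX,Flush
[5] P0: store L1 := 40 | P0:M(40), P1:I, P2:I | bus: none
[6] P0: load  L1 | P0:M(40), P1:I, P2:I | bus: none
[7] P0: store L1 := 56 | P0:M(56), P1:I, P2:I | bus: none
[8] P0: store L0 := 31 | P0:M(31), P1:I, P2:I | bus: BusRdX
[9] P2: store L1 := 62 | P0:I, P1:I, P2:M(62) | bus: BusRdX,Flush
[10] P0: store L0 := 51 | P0:M(51), P1:I, P2:I | bus: none
[11] P1: load  L1 | P0:I, P1:S(62), P2:S(62) | bus: BusRd,Flush
[12] P1: load  L1 | P0:I, P1:S(62), P2:S(62) | bus: none
[13] P0: load  L0 | P0:M(51), P1:I, P2:I | bus: none
[14] P0: store L0 := 34 | P0:M(34), P1:I, P2:I | bus: none
[15] P2: store L1 := 61 | P0:I, P1:I, P2:M(61) | bus: BusRdX
[16] P1: load  L0 | P0:S(34), P1:S(34), P2:I | bus: BusRd,Flush
[17] P1: store L0 := 26 | P0:I, P1:M(26), P2:I | bus: BusRdX
[18] P0: load  L0 | P0:S(26), P1:S(26), P2:I | bus: BusRd,Flush
[19] P0: store L0 := 89 | P0:M(89), P1:I, P2:I | bus: BusRdX
[20] P1: load  L1 | P0:I, P1:S(61), P2:S(61) | bus: BusRd,Flush
[21] P0: load  L0 | P0:M(89), P1:I, P2:I | bus: none
[22] P1: store L1 := 6 | P0:I, P1:M(6), P2:I | bus: BusRdX
[23] P2: load  L1 | P0:I, P1:S(6), P2:S(6) | bus: BusRd,Flush
[24] P1: load  L0 | P0:S(89), P1:S(89), P2:I | bus: BusRd,Flush
[25] P0: load  L1 | P0:S(6), P1:S(6), P2:S(6) | bus: BusRd
[26] P0: load  L0 | P0:S(89), P1:S(89), P2:I | bus: none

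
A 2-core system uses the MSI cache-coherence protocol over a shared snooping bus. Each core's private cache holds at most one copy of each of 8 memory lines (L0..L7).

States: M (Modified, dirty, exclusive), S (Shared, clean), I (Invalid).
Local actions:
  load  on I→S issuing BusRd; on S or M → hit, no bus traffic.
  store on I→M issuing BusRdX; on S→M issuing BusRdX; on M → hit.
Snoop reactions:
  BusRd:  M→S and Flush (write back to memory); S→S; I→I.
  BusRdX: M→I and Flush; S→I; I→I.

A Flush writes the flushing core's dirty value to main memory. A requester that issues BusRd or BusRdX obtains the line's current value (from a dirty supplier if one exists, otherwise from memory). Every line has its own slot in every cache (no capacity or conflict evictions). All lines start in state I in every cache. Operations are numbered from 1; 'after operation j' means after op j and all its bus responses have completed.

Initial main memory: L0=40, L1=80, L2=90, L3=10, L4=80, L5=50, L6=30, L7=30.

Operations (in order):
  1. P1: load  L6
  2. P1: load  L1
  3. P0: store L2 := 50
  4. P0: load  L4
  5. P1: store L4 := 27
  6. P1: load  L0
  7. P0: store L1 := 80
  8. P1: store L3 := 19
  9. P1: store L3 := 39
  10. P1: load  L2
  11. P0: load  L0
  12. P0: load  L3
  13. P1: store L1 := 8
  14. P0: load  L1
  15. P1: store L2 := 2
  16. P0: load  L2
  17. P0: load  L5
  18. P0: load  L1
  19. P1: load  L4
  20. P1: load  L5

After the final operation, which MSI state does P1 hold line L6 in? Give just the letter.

[1] P1: load  L6 | P0:I, P1:S(30) | bus: BusRd
[2] P1: load  L1 | P0:I, P1:S(80) | bus: BusRd
[3] P0: store L2 := 50 | P0:M(50), P1:I | bus: BusRdX
[4] P0: load  L4 | P0:S(80), P1:I | bus: BusRd
[5] P1: store L4 := 27 | P0:I, P1:M(27) | bus: BusRdX
[6] P1: load  L0 | P0:I, P1:S(40) | bus: BusRd
[7] P0: store L1 := 80 | P0:M(80), P1:I | bus: BusRdX
[8] P1: store L3 := 19 | P0:I, P1:M(19) | bus: BusRdX
[9] P1: store L3 := 39 | P0:I, P1:M(39) | bus: none
[10] P1: load  L2 | P0:S(50), P1:S(50) | bus: BusRd,Flush
[11] P0: load  L0 | P0:S(40), P1:S(40) | bus: BusRd
[12] P0: load  L3 | P0:S(39), P1:S(39) | bus: BusRd,Flush
[13] P1: store L1 := 8 | P0:I, P1:M(8) | bus: BusRdX,Flush
[14] P0: load  L1 | P0:S(8), P1:S(8) | bus: BusRd,Flush
[15] P1: store L2 := 2 | P0:I, P1:M(2) | bus: BusRdX
[16] P0: load  L2 | P0:S(2), P1:S(2) | bus: BusRd,Flush
[17] P0: load  L5 | P0:S(50), P1:I | bus: BusRd
[18] P0: load  L1 | P0:S(8), P1:S(8) | bus: none
[19] P1: load  L4 | P0:I, P1:M(27) | bus: none
[20] P1: load  L5 | P0:S(50), P1:S(50) | bus: BusRd

state = S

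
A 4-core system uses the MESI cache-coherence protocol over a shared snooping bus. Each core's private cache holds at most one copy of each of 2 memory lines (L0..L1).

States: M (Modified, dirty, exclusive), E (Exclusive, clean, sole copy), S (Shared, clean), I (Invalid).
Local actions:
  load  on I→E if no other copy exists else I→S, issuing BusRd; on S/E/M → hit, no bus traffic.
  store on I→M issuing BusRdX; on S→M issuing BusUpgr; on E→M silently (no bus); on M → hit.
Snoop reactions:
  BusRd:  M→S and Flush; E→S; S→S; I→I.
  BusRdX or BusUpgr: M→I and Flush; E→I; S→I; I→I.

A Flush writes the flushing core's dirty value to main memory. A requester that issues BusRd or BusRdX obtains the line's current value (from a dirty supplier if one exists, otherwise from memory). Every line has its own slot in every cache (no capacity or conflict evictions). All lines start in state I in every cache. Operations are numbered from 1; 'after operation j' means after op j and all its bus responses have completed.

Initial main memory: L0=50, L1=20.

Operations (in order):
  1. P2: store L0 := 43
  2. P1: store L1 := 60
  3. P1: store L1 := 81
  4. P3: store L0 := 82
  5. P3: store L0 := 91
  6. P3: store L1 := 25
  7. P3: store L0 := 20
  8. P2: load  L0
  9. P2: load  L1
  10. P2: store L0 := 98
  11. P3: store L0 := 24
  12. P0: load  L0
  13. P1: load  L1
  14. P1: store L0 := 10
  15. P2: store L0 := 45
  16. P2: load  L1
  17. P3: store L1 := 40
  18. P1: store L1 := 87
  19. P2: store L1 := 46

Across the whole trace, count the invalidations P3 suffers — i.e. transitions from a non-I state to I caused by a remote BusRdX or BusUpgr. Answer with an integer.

[1] P2: store L0 := 43 | P0:I, P1:I, P2:M(43), P3:I | bus: BusRdX
[2] P1: store L1 := 60 | P0:I, P1:M(60), P2:I, P3:I | bus: BusRdX
[3] P1: store L1 := 81 | P0:I, P1:M(81), P2:I, P3:I | bus: none
[4] P3: store L0 := 82 | P0:I, P1:I, P2:I, P3:M(82) | bus: BusRdX,Flush
[5] P3: store L0 := 91 | P0:I, P1:I, P2:I, P3:M(91) | bus: none
[6] P3: store L1 := 25 | P0:I, P1:I, P2:I, P3:M(25) | bus: BusRdX,Flush
[7] P3: store L0 := 20 | P0:I, P1:I, P2:I, P3:M(20) | bus: none
[8] P2: load  L0 | P0:I, P1:I, P2:S(20), P3:S(20) | bus: BusRd,Flush
[9] P2: load  L1 | P0:I, P1:I, P2:S(25), P3:S(25) | bus: BusRd,Flush
[10] P2: store L0 := 98 | P0:I, P1:I, P2:M(98), P3:I | bus: BusUpgr
[11] P3: store L0 := 24 | P0:I, P1:I, P2:I, P3:M(24) | bus: BusRdX,Flush
[12] P0: load  L0 | P0:S(24), P1:I, P2:I, P3:S(24) | bus: BusRd,Flush
[13] P1: load  L1 | P0:I, P1:S(25), P2:S(25), P3:S(25) | bus: BusRd
[14] P1: store L0 := 10 | P0:I, P1:M(10), P2:I, P3:I | bus: BusRdX
[15] P2: store L0 := 45 | P0:I, P1:I, P2:M(45), P3:I | bus: BusRdX,Flush
[16] P2: load  L1 | P0:I, P1:S(25), P2:S(25), P3:S(25) | bus: none
[17] P3: store L1 := 40 | P0:I, P1:I, P2:I, P3:M(40) | bus: BusUpgr
[18] P1: store L1 := 87 | P0:I, P1:M(87), P2:I, P3:I | bus: BusRdX,Flush
[19] P2: store L1 := 46 | P0:I, P1:I, P2:M(46), P3:I | bus: BusRdX,Flush

invalidations = 3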